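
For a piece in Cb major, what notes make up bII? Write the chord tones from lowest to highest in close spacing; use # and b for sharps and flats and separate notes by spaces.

Scale degree 2 in Cb major is Db; lowering it a half step gives Dbb. bII is the Neapolitan chord — a major triad on the lowered second degree.
So the chord is Dbb-Fb-Abb, a major triad.

Dbb Fb Abb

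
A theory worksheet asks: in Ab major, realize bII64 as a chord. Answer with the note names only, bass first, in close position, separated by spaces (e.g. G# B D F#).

bII64 is the Neapolitan chord — a major triad on the lowered second degree. In Ab major that root is Bbb.
So the chord is Bbb-Db-Fb, a major triad.
The figured bass 64 indicates second inversion, placing the fifth (Fb) in the bass: Fb-Bbb-Db.

Fb Bbb Db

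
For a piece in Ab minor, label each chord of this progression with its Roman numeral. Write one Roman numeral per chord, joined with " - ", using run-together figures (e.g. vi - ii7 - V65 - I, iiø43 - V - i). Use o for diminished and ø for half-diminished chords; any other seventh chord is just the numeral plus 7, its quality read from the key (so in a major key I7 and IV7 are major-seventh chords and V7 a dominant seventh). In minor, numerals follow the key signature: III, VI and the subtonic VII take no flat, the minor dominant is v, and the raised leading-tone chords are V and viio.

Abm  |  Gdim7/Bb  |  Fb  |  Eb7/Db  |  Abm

i - viio65 - VI - V42 - i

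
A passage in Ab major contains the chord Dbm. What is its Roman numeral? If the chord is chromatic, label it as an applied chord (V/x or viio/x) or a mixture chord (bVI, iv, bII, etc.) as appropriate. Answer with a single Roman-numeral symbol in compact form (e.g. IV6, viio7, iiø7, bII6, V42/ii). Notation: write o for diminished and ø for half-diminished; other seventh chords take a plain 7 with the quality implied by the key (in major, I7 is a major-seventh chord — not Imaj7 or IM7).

The pitches Db-Fb-Ab form a minor triad rooted on Db.
Db is the fourth degree of Ab major. This is the minor subdominant, borrowed from the parallel minor.

iv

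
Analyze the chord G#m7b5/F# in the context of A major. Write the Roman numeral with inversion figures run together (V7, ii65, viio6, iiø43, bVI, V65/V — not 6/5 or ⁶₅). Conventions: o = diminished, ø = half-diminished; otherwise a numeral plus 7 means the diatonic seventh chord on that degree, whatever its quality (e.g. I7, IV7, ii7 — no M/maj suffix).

viiø42

The pitches G#-B-D-F# form a half-diminished seventh chord rooted on G#.
In A major, G# is the leading tone; the diatonic half-diminished seventh chord there is viiø7.
With F# in the bass the chord is in third inversion, so the figured bass is 42.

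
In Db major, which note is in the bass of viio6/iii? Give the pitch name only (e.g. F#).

The applied chord viio6/iii is rooted on E: E-G-Bb.
The figure 6 means first inversion — the third is in the bass.

G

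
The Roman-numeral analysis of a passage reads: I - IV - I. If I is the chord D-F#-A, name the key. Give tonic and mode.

The chord D is a major triad rooted on D; its label is I.
If D is scale degree 1 and the mode makes that degree carry a major triad, the tonic is D and the mode is major.

D major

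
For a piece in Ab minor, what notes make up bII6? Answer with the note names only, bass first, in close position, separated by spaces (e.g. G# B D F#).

bII6 is the Neapolitan sixth — a major triad on the lowered second degree, here in its customary first inversion. In Ab minor that root is Bbb.
So the chord is Bbb-Db-Fb.
With the 6 figure the chord is in first inversion; from the bass Db upward in close position it reads Db-Fb-Bbb.

Db Fb Bbb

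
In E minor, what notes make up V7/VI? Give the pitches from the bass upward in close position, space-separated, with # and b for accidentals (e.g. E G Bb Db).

V7/VI is a secondary dominant — the dominant seventh of VI. VI in E minor is C, so the applied chord's root is G, a perfect fifth above.
Building a dominant seventh chord on G gives G-B-D-F.

G B D F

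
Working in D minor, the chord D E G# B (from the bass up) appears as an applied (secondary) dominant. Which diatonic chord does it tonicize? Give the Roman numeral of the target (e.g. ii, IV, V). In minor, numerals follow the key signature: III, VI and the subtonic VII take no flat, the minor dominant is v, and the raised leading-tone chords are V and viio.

The chord is a dominant seventh chord on E.
A dominant resolves down a perfect fifth: E → A. In D minor, A is scale degree 5, i.e. V.

V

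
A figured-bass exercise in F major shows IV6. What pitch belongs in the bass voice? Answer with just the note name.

IV in F major has root Bb; the chord is Bb-D-F.
The figure 6 means first inversion — the third is in the bass.

D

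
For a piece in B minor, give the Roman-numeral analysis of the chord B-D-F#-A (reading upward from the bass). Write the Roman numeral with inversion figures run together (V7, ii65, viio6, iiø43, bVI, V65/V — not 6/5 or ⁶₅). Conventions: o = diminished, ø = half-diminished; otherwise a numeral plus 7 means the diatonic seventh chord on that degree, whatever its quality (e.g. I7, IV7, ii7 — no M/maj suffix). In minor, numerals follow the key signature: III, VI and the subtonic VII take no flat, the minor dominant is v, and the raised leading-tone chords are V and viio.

i7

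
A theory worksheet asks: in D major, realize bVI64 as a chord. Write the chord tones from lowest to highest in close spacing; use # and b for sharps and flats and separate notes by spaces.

F Bb D

Scale degree 6 in D major is B; lowering it a half step gives Bb. bVI64 is a major triad on the lowered sixth degree, borrowed from the parallel minor.
So the chord is Bb-D-F.
With the 64 figure the chord is in second inversion; from the bass F upward in close position it reads F-Bb-D.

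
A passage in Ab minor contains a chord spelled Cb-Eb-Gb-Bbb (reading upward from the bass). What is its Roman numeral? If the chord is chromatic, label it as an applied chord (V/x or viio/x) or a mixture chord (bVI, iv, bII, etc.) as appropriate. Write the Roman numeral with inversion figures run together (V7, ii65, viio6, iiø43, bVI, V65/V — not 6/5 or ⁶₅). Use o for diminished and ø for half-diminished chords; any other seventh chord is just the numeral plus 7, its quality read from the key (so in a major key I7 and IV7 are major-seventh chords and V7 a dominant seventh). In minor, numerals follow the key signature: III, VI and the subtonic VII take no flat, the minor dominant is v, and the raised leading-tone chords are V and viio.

The pitches Cb-Eb-Gb-Bbb form a dominant seventh chord rooted on Cb.
Cb is not a diatonic chord root with this quality in Ab minor, but it lies a perfect fifth above Fb (VI), so the chord functions as an applied dominant of VI.

V7/VI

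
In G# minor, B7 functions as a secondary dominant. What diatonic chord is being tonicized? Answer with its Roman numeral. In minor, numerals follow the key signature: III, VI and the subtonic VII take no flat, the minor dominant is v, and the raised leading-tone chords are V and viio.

The chord is a dominant seventh chord on B.
A dominant resolves down a perfect fifth: B → E. In G# minor, E is scale degree 6, i.e. VI.

VI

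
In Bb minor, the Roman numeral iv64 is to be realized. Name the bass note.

Bb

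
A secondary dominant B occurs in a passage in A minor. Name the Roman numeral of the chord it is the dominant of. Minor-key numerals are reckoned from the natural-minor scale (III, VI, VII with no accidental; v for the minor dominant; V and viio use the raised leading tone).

V

The chord is a major triad on B.
A dominant resolves down a perfect fifth: B → E. In A minor, E is scale degree 5, i.e. V.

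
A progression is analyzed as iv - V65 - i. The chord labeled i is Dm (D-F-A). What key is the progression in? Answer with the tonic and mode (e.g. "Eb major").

D minor

i is given as D-F-A — a minor triad with root D.
If D is scale degree 1 and the mode makes that degree carry a minor triad, the tonic is D and the mode is minor.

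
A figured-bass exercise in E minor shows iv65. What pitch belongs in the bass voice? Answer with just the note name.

iv in E minor has root A; the chord is A-C-E-G.
The figure 65 means first inversion — the third is in the bass.

C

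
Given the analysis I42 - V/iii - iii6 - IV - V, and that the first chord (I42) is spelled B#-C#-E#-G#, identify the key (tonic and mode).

C# major

The anchor chord is a major seventh chord on C#, labeled I42.
If C# is scale degree 1 and the mode makes that degree carry a major seventh chord, the tonic is C# and the mode is major.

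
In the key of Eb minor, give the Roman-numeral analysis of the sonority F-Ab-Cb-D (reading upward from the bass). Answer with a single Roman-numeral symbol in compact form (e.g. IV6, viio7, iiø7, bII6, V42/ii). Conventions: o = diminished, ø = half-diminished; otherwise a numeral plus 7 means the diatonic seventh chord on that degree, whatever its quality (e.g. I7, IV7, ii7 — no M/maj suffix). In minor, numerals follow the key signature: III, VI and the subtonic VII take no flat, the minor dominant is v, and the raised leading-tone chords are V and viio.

viio65

Stacked in thirds the chord is D-F-Ab-Cb: a fully diminished seventh chord on D.
D is scale degree 7 in Eb minor, and a fully diminished seventh chord on that degree is written viio7.
With F in the bass the chord is in first inversion, so the figured bass is 65.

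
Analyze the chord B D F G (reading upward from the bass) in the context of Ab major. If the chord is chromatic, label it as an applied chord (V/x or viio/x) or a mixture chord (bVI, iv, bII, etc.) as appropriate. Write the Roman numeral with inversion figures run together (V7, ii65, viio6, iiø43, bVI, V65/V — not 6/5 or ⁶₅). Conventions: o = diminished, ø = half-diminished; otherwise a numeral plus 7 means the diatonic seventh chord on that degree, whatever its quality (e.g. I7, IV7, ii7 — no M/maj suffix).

V65/iii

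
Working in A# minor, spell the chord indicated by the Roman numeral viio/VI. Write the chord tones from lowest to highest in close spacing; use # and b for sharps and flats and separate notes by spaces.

The slash marks an applied leading-tone chord: viio of VI. In A# minor, VI is F#, so the leading tone to it is E#, a half step below.
Building a diminished triad on E# gives E#-G#-B.

E# G# B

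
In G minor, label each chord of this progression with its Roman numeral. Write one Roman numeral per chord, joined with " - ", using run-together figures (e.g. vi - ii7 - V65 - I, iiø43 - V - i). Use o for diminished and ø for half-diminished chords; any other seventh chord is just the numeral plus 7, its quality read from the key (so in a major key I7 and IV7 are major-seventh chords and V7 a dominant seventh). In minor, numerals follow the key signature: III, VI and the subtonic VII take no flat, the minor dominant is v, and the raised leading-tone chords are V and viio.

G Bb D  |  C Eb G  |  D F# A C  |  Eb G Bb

i - iv - V7 - VI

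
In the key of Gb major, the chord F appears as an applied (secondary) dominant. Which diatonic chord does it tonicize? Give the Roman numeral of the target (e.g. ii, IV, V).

iii

The chord is a major triad on F.
A dominant resolves down a perfect fifth: F → Bb. In Gb major, Bb is scale degree 3, i.e. iii.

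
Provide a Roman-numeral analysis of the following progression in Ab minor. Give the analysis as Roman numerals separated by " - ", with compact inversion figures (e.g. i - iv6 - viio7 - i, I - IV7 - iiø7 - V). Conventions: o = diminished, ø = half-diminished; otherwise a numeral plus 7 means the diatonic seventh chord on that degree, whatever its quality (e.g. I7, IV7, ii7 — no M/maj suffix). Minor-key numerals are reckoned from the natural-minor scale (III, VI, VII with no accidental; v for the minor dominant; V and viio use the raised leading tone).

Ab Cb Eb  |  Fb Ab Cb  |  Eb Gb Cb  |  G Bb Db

i - VI - III6 - viio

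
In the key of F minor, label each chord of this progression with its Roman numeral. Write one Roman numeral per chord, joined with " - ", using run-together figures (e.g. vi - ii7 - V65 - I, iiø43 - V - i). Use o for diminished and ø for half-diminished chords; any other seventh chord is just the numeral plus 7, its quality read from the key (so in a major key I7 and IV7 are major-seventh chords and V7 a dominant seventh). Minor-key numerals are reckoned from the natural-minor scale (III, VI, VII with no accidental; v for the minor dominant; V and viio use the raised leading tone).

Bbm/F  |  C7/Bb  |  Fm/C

iv64 - V42 - i64

Bbm/F: minor triad on Bb = scale degree 4 → iv64.
C7/Bb: dominant seventh chord on C = scale degree 5 → V42.
Fm/C has root F, degree 1 in F minor, so i64.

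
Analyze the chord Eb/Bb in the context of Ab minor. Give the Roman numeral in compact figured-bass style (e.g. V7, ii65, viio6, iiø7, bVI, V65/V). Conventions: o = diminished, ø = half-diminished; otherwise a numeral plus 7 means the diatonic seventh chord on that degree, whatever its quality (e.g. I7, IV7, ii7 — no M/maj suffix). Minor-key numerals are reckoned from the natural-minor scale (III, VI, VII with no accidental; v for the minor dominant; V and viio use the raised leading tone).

V64

Stacked in thirds the chord is Eb-G-Bb: a major triad on Eb.
Eb is scale degree 5 in Ab minor, and a major triad on that degree is written V.
With Bb in the bass the chord is in second inversion, so the figured bass is 64.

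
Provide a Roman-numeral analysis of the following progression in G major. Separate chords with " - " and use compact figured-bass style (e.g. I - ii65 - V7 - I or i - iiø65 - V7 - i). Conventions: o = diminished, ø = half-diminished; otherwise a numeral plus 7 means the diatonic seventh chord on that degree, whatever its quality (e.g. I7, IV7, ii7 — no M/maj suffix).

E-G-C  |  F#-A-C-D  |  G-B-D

E-G-C has root C, degree 4 in G major, so IV6.
F#-A-C-D has root D, degree 5 in G major, so V65.
G-B-D: major triad on G = scale degree 1 → I.

IV6 - V65 - I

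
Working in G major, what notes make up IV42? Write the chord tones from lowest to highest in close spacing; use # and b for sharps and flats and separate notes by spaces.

B C E G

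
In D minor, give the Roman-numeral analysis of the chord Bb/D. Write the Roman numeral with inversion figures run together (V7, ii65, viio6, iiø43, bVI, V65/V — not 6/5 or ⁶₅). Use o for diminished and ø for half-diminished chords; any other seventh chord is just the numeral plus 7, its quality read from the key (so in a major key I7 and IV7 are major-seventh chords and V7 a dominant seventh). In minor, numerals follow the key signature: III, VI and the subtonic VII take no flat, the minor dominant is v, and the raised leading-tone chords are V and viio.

Stacked in thirds the chord is Bb-D-F: a major triad on Bb.
In D minor, Bb is the submediant; the diatonic major triad there is VI.
With D in the bass the chord is in first inversion, so the figured bass is 6.

VI6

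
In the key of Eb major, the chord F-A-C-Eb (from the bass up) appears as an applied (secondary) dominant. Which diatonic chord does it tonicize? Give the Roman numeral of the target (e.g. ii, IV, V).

V

The chord is a dominant seventh chord on F.
A dominant resolves down a perfect fifth: F → Bb. In Eb major, Bb is scale degree 5, i.e. V.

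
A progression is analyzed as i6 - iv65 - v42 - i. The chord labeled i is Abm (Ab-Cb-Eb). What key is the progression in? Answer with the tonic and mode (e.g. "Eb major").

i is given as Ab-Cb-Eb — a minor triad with root Ab.
If Ab is scale degree 1 and the mode makes that degree carry a minor triad, the tonic is Ab and the mode is minor.

Ab minor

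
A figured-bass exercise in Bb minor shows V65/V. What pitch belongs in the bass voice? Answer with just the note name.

E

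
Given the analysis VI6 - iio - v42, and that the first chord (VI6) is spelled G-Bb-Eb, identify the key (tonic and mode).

VI6 is given as G-Bb-Eb — a major triad with root Eb.
If Eb is scale degree 6 and the mode makes that degree carry a major triad, the tonic is G and the mode is minor.

G minor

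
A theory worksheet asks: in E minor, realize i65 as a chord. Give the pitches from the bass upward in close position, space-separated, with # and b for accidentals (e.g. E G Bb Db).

G B D E

The numeral's case and figure indicate a minor seventh chord. In E minor its root, scale degree 1, is E.
Stacking thirds from E gives E-G-B-D.
With the 65 figure the chord is in first inversion; from the bass G upward in close position it reads G-B-D-E.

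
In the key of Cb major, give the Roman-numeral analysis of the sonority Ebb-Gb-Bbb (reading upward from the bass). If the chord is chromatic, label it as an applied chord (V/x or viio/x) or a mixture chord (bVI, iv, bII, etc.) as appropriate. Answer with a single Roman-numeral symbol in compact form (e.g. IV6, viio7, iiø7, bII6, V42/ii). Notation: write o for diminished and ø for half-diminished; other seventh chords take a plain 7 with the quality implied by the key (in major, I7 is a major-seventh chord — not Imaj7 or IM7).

bIII

Stacked in thirds the chord is Ebb-Gb-Bbb: a major triad on Ebb.
Ebb is the lowered third degree of Cb major (diatonic 3 would be Eb). This is a major triad on the lowered third degree, borrowed from the parallel minor.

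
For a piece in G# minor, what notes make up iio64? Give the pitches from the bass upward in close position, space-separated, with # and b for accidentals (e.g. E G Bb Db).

E A# C#

In G# minor, scale degree 2 is A#, and the diatonic chord built there is a diminished triad.
That chord is spelled A#-C#-E.
With the 64 figure the chord is in second inversion; from the bass E upward in close position it reads E-A#-C#.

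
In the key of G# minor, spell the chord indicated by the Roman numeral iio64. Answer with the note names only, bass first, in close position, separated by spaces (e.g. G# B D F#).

The numeral's case and figure indicate a diminished triad. In G# minor its root, scale degree 2, is A#.
Stacking thirds from A# gives A#-C#-E.
The figured bass 64 indicates second inversion, placing the fifth (E) in the bass: E-A#-C#.

E A# C#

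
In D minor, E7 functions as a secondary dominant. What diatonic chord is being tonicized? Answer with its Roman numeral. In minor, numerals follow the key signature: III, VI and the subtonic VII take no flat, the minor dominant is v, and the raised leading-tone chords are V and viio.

V

The chord is a dominant seventh chord on E.
A dominant resolves down a perfect fifth: E → A. In D minor, A is scale degree 5, i.e. V.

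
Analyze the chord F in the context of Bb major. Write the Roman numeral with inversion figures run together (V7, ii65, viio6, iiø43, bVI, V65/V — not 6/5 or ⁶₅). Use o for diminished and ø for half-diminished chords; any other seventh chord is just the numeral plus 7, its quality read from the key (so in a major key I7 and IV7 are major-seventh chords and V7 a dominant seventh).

V

Stacked in thirds the chord is F-A-C: a major triad on F.
F is scale degree 5 in Bb major, and a major triad on that degree is written V.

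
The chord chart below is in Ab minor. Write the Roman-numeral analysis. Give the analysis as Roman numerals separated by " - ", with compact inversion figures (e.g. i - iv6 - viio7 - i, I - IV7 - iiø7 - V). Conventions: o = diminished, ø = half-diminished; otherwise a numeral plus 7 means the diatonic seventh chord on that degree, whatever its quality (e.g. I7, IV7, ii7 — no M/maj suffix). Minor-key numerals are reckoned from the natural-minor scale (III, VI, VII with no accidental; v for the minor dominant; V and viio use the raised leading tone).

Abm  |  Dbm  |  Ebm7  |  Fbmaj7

i - iv - v7 - VI7

Abm: root Ab is the tonic; minor triad there is i.
Dbm: root Db is the subdominant; minor triad there is iv.
Ebm7 has root Eb, degree 5 in Ab minor, so v7.
Fbmaj7: major seventh chord on Fb = scale degree 6 → VI7.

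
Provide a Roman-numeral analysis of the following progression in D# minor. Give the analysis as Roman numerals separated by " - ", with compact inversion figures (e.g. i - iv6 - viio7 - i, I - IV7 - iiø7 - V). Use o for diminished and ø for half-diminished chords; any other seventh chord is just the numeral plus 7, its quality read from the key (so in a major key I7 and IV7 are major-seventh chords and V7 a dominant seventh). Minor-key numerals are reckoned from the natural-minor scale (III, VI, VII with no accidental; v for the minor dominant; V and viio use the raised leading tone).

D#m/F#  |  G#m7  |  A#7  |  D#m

i6 - iv7 - V7 - i

D#m/F#: root D# is the tonic; minor triad there is i6.
G#m7 has root G#, degree 4 in D# minor, so iv7.
A#7: root A# is the dominant; dominant seventh chord there is V7.
D#m has root D#, degree 1 in D# minor, so i.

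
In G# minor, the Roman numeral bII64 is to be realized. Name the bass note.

E

bII in G# minor has root A; the chord is A-C#-E.
The figure 64 means second inversion — the fifth is in the bass.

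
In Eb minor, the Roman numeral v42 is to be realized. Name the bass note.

Ab

v in Eb minor has root Bb; the chord is Bb-Db-F-Ab.
The figure 42 means third inversion — the seventh is in the bass.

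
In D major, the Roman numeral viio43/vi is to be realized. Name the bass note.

E

The applied chord viio43/vi is rooted on A#: A#-C#-E-G.
The figure 43 means second inversion — the fifth is in the bass.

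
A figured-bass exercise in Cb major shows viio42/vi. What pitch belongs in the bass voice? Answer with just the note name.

Fb

The applied chord viio42/vi is rooted on G: G-Bb-Db-Fb.
The figure 42 means third inversion — the seventh is in the bass.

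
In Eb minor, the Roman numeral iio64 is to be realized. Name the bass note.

Cb

iio in Eb minor has root F; the chord is F-Ab-Cb.
The figure 64 means second inversion — the fifth is in the bass.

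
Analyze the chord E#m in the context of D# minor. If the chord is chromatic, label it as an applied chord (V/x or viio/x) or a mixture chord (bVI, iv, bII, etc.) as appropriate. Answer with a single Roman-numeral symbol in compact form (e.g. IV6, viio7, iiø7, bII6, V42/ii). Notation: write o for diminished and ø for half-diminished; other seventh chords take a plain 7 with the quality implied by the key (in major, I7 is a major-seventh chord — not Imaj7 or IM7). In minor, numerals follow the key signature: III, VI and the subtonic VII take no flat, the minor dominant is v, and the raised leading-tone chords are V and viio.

ii

The pitches E#-G#-B# form a minor triad rooted on E#.
E# is the second degree of D# minor. This is the minor supertonic, borrowed from the parallel major (the Dorian ii).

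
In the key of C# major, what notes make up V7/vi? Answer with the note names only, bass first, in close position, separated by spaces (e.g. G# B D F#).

The slash means an applied dominant: we want the dominant of vi. In C# major, vi is A# minor, and its dominant is built on E#.
Building a dominant seventh chord on E# gives E#-G##-B#-D#.

E# G## B# D#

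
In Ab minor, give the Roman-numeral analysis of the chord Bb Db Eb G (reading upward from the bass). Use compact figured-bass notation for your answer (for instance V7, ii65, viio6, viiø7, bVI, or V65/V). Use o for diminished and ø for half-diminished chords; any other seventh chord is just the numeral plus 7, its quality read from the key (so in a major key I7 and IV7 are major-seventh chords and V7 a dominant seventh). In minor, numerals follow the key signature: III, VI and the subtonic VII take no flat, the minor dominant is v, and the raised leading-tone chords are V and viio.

V43

Stacked in thirds the chord is Eb-G-Bb-Db: a dominant seventh chord on Eb.
Eb is scale degree 5 in Ab minor, and a dominant seventh chord on that degree is written V7.
With Bb in the bass the chord is in second inversion, so the figured bass is 43.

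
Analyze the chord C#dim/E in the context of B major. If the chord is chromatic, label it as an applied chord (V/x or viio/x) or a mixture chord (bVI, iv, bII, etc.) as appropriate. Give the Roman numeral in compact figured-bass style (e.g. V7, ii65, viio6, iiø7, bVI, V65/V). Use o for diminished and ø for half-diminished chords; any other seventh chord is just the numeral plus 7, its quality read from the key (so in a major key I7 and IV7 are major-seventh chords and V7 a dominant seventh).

iio6

Stacked in thirds the chord is C#-E-G: a diminished triad on C#.
C# is the second degree of B major. This is the diminished supertonic triad, borrowed from the parallel minor.
With E in the bass the chord is in first inversion, so the figured bass is 6.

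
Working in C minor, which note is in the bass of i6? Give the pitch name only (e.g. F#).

i in C minor has root C; the chord is C-Eb-G.
The figure 6 means first inversion — the third is in the bass.

Eb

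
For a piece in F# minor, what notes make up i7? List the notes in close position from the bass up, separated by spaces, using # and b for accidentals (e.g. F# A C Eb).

In F# minor, scale degree 1 is F#, and the diatonic chord built there is a minor seventh chord.
That chord is spelled F#-A-C#-E.

F# A C# E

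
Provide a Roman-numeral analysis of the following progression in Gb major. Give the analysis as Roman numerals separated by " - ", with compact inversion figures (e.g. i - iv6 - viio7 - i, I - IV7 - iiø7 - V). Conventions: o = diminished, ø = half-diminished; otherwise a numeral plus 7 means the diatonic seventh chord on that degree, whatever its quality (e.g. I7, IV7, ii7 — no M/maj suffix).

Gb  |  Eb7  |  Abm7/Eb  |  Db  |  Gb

Gb: major triad on Gb = scale degree 1 → I.
Eb7: a dominant seventh chord on Eb, the applied dominant of ii → V7/ii.
Abm7/Eb: root Ab is the supertonic; minor seventh chord there is ii43.
Db has root Db, degree 5 in Gb major, so V.
Gb: major triad on Gb = scale degree 1 → I.

I - V7/ii - ii43 - V - I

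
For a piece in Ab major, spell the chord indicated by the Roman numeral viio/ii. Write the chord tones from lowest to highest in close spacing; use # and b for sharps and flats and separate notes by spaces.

viio/ii is a secondary leading-tone chord. The target ii is Bb in Ab major; the applied chord is rooted a semitone below, on A.
Building a diminished triad on A gives A-C-Eb.

A C Eb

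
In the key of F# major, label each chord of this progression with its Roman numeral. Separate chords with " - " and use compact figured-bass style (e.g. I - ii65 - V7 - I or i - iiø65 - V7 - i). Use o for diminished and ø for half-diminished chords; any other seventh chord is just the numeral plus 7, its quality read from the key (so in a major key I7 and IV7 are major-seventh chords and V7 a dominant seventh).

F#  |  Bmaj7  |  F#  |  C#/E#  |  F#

F#: major triad on F# = scale degree 1 → I.
Bmaj7: root B is the subdominant; major seventh chord there is IV7.
F#: root F# is the tonic; major triad there is I.
C#/E#: major triad on C# = scale degree 5 → V6.
F#: root F# is the tonic; major triad there is I.

I - IV7 - I - V6 - I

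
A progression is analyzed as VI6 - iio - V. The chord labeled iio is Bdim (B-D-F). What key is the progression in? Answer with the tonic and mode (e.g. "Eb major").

A minor

The chord Bdim is a diminished triad rooted on B; its label is iio.
Counting down one scale step from B places the tonic on A; a diminished triad on degree 2 is diatonic only in minor.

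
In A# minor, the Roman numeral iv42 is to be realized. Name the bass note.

C#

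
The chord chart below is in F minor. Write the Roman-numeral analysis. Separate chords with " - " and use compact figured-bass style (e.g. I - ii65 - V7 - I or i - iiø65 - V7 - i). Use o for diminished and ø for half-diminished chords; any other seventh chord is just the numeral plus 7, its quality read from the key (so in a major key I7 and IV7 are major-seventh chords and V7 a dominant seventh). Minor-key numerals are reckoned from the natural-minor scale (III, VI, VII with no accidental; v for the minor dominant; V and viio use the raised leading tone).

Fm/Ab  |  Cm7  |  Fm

i6 - v7 - i

Fm/Ab: root F is the tonic; minor triad there is i6.
Cm7: root C is the dominant; minor seventh chord there is v7.
Fm: minor triad on F = scale degree 1 → i.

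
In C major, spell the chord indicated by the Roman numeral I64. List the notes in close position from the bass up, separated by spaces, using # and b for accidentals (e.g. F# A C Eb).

G C E

In C major, the first degree is C, and the diatonic chord built there is a major triad.
That chord is spelled C-E-G.
The figured bass 64 indicates second inversion, placing the fifth (G) in the bass: G-C-E.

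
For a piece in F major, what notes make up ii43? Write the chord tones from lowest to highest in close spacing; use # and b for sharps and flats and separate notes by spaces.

D F G Bb

The numeral's case and figure indicate a minor seventh chord. In F major its root, scale degree 2, is G.
Stacking thirds from G gives G-Bb-D-F.
With the 43 figure the chord is in second inversion; from the bass D upward in close position it reads D-F-G-Bb.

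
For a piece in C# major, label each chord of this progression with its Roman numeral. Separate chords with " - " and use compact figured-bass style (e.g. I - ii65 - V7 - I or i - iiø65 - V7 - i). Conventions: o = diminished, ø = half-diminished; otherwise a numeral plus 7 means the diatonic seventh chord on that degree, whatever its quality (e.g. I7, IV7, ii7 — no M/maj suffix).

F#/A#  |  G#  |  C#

F#/A# has root F#, degree 4 in C# major, so IV6.
G#: root G# is the dominant; major triad there is V.
C#: root C# is the tonic; major triad there is I.

IV6 - V - I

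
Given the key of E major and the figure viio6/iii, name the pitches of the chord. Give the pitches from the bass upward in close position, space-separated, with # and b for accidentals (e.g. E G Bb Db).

A# C# F##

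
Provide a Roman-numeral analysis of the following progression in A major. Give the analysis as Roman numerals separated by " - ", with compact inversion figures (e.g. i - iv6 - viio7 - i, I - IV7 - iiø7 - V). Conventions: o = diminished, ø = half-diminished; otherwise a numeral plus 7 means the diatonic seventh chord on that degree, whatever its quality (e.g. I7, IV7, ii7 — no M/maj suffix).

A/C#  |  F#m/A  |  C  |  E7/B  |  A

I6 - vi6 - bIII - V43 - I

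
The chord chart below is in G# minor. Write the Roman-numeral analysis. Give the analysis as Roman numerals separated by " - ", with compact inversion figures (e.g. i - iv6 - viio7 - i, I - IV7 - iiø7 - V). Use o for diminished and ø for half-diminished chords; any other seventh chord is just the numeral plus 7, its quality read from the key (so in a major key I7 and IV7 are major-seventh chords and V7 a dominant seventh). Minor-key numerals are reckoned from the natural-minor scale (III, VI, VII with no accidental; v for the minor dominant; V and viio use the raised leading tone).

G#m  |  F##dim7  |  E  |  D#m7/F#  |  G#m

G#m: root G# is the tonic; minor triad there is i.
F##dim7 has root F##, degree 7 in G# minor, so viio7.
E has root E, degree 6 in G# minor, so VI.
D#m7/F#: root D# is the dominant; minor seventh chord there is v65.
G#m has root G#, degree 1 in G# minor, so i.

i - viio7 - VI - v65 - i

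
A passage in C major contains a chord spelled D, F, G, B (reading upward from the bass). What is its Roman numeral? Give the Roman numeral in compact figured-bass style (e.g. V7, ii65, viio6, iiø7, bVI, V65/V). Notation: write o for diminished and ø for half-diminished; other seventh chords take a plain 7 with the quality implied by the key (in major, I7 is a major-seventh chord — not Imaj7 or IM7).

Stacked in thirds the chord is G-B-D-F: a dominant seventh chord on G.
G is scale degree 5 in C major, and a dominant seventh chord on that degree is written V7.
With D in the bass the chord is in second inversion, so the figured bass is 43.

V43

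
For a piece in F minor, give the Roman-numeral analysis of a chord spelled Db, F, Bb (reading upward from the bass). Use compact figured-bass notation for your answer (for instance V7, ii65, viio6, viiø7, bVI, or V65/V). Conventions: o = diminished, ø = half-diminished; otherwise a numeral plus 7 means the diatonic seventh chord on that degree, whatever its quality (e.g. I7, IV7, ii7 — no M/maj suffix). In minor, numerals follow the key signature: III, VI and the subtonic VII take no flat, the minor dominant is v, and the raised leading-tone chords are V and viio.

Stacked in thirds the chord is Bb-Db-F: a minor triad on Bb.
Bb is scale degree 4 in F minor, and a minor triad on that degree is written iv.
With Db in the bass the chord is in first inversion, so the figured bass is 6.

iv6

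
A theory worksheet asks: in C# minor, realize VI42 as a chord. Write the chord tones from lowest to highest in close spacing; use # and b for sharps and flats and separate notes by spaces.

G# A C# E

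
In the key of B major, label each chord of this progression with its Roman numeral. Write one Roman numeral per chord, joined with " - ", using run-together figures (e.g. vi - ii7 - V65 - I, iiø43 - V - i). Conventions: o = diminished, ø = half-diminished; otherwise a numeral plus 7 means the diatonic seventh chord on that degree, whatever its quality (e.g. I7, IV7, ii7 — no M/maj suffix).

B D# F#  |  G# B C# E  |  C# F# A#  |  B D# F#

I - ii43 - V64 - I

B-D#-F#: root B is the tonic; major triad there is I.
G#-B-C#-E: root C# is the supertonic; minor seventh chord there is ii43.
C#-F#-A#: major triad on F# = scale degree 5 → V64.
B-D#-F#: root B is the tonic; major triad there is I.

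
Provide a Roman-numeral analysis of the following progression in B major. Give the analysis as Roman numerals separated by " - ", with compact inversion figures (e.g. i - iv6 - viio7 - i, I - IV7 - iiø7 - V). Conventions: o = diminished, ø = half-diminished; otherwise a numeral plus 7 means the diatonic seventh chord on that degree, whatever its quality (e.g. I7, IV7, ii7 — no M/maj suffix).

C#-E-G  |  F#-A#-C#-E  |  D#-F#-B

C#-E-G: diminished triad on C# — chromatic; iio (borrowed from the parallel minor).
F#-A#-C#-E has root F#, degree 5 in B major, so V7.
D#-F#-B: major triad on B = scale degree 1 → I6.

iio - V7 - I6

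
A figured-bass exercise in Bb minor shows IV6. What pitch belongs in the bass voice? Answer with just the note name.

IV in Bb minor has root Eb; the chord is Eb-G-Bb.
The figure 6 means first inversion — the third is in the bass.

G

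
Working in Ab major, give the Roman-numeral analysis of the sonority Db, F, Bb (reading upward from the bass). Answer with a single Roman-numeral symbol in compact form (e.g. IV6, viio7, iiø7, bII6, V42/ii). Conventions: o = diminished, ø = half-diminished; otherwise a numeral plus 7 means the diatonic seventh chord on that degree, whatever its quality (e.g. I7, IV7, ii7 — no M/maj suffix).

ii6

The pitches Bb-Db-F form a minor triad rooted on Bb.
In Ab major, Bb is the supertonic; the diatonic minor triad there is ii.
With Db in the bass the chord is in first inversion, so the figured bass is 6.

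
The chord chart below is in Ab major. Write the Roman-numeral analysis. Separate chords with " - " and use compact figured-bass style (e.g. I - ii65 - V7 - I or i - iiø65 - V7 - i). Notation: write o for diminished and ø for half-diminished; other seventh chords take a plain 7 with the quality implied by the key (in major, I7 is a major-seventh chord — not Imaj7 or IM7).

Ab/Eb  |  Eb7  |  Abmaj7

Ab/Eb: root Ab is the tonic; major triad there is I64.
Eb7: root Eb is the dominant; dominant seventh chord there is V7.
Abmaj7 has root Ab, degree 1 in Ab major, so I7.

I64 - V7 - I7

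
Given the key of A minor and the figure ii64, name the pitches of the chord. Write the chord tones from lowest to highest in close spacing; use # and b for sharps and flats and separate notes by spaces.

F# B D

ii64 is the minor supertonic, borrowed from the parallel major (the Dorian ii). In A minor that root is B.
So the chord is B-D-F#, a minor triad.
With the 64 figure the chord is in second inversion; from the bass F# upward in close position it reads F#-B-D.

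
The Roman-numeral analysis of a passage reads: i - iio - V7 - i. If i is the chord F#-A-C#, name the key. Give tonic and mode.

F# minor

The chord F#m is a minor triad rooted on F#; its label is i.
If F# is scale degree 1 and the mode makes that degree carry a minor triad, the tonic is F# and the mode is minor.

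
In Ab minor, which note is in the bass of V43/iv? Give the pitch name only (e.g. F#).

Eb

The applied chord V43/iv is rooted on Ab: Ab-C-Eb-Gb.
The figure 43 means second inversion — the fifth is in the bass.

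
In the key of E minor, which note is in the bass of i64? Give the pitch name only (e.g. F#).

B

i in E minor has root E; the chord is E-G-B.
The figure 64 means second inversion — the fifth is in the bass.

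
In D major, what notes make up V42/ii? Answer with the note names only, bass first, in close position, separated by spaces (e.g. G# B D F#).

The slash means an applied dominant: we want the dominant of ii. In D major, ii is E minor, and its dominant is built on B.
Building a dominant seventh chord on B gives B-D#-F#-A.
The figured bass 42 indicates third inversion, placing the seventh (A) in the bass: A-B-D#-F#.

A B D# F#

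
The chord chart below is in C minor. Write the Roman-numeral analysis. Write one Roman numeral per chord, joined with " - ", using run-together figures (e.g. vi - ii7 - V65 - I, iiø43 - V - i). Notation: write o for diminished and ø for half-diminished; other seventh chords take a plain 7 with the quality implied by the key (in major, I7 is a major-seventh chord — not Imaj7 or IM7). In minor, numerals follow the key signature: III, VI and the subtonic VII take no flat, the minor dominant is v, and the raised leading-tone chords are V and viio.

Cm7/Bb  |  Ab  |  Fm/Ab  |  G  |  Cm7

Cm7/Bb: root C is the tonic; minor seventh chord there is i42.
Ab has root Ab, degree 6 in C minor, so VI.
Fm/Ab: minor triad on F = scale degree 4 → iv6.
G has root G, degree 5 in C minor, so V.
Cm7: root C is the tonic; minor seventh chord there is i7.

i42 - VI - iv6 - V - i7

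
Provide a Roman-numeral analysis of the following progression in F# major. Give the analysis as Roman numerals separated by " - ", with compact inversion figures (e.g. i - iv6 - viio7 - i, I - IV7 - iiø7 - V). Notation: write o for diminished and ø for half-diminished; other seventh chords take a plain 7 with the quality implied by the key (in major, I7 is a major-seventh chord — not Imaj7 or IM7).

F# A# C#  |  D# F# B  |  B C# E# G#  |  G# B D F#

F#-A#-C#: root F# is the tonic; major triad there is I.
D#-F#-B: root B is the subdominant; major triad there is IV6.
B-C#-E#-G#: root C# is the dominant; dominant seventh chord there is V42.
G#-B-D-F#: half-diminished seventh chord on G# — chromatic; iiø7 (borrowed from the parallel minor).

I - IV6 - V42 - iiø7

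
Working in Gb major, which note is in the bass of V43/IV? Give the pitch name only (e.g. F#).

Db

The applied chord V43/IV is rooted on Gb: Gb-Bb-Db-Fb.
The figure 43 means second inversion — the fifth is in the bass.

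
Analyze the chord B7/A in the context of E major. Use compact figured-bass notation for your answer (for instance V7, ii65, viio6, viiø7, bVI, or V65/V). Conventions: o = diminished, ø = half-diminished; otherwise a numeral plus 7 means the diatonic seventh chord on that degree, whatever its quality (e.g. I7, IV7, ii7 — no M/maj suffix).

V42

The pitches B-D#-F#-A form a dominant seventh chord rooted on B.
B is scale degree 5 in E major, and a dominant seventh chord on that degree is written V7.
With A in the bass the chord is in third inversion, so the figured bass is 42.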